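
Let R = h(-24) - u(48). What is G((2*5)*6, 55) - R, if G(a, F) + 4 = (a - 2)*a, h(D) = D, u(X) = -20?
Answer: 3480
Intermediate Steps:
G(a, F) = -4 + a*(-2 + a) (G(a, F) = -4 + (a - 2)*a = -4 + (-2 + a)*a = -4 + a*(-2 + a))
R = -4 (R = -24 - 1*(-20) = -24 + 20 = -4)
G((2*5)*6, 55) - R = (-4 + ((2*5)*6)² - 2*2*5*6) - 1*(-4) = (-4 + (10*6)² - 20*6) + 4 = (-4 + 60² - 2*60) + 4 = (-4 + 3600 - 120) + 4 = 3476 + 4 = 3480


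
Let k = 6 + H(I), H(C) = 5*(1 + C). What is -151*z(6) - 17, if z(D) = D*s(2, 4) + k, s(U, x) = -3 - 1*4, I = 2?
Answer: 3154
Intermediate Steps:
s(U, x) = -7 (s(U, x) = -3 - 4 = -7)
H(C) = 5 + 5*C
k = 21 (k = 6 + (5 + 5*2) = 6 + (5 + 10) = 6 + 15 = 21)
z(D) = 21 - 7*D (z(D) = D*(-7) + 21 = -7*D + 21 = 21 - 7*D)
-151*z(6) - 17 = -151*(21 - 7*6) - 17 = -151*(21 - 42) - 17 = -151*(-21) - 17 = 3171 - 17 = 3154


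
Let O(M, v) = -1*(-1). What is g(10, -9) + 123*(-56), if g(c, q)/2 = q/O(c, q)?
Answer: -6906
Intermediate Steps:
O(M, v) = 1
g(c, q) = 2*q (g(c, q) = 2*(q/1) = 2*(q*1) = 2*q)
g(10, -9) + 123*(-56) = 2*(-9) + 123*(-56) = -18 - 6888 = -6906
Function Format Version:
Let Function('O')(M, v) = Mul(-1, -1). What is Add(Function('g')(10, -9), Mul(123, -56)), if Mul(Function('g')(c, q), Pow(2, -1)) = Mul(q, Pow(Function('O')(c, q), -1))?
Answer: -6906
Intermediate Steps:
Function('O')(M, v) = 1
Function('g')(c, q) = Mul(2, q) (Function('g')(c, q) = Mul(2, Mul(q, Pow(1, -1))) = Mul(2, Mul(q, 1)) = Mul(2, q))
Add(Function('g')(10, -9), Mul(123, -56)) = Add(Mul(2, -9), Mul(123, -56)) = Add(-18, -6888) = -6906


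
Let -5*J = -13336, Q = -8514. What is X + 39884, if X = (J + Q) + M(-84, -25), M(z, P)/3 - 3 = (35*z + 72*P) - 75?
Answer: 98006/5 ≈ 19601.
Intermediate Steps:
J = 13336/5 (J = -⅕*(-13336) = 13336/5 ≈ 2667.2)
M(z, P) = -216 + 105*z + 216*P (M(z, P) = 9 + 3*((35*z + 72*P) - 75) = 9 + 3*(-75 + 35*z + 72*P) = 9 + (-225 + 105*z + 216*P) = -216 + 105*z + 216*P)
X = -101414/5 (X = (13336/5 - 8514) + (-216 + 105*(-84) + 216*(-25)) = -29234/5 + (-216 - 8820 - 5400) = -29234/5 - 14436 = -101414/5 ≈ -20283.)
X + 39884 = -101414/5 + 39884 = 98006/5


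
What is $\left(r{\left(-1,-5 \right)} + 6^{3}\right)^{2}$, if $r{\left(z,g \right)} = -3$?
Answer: $45369$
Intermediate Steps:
$\left(r{\left(-1,-5 \right)} + 6^{3}\right)^{2} = \left(-3 + 6^{3}\right)^{2} = \left(-3 + 216\right)^{2} = 213^{2} = 45369$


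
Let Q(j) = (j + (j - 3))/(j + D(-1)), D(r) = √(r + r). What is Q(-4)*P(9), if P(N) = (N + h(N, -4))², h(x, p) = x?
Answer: 792 + 198*I*√2 ≈ 792.0 + 280.01*I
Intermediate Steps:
P(N) = 4*N² (P(N) = (N + N)² = (2*N)² = 4*N²)
D(r) = √2*√r (D(r) = √(2*r) = √2*√r)
Q(j) = (-3 + 2*j)/(j + I*√2) (Q(j) = (j + (j - 3))/(j + √2*√(-1)) = (j + (-3 + j))/(j + √2*I) = (-3 + 2*j)/(j + I*√2))
Q(-4)*P(9) = ((-3 + 2*(-4))/(-4 + I*√2))*(4*9²) = ((-3 - 8)/(-4 + I*√2))*(4*81) = (-11/(-4 + I*√2))*324 = -11/(-4 + I*√2)*324 = -3564/(-4 + I*√2)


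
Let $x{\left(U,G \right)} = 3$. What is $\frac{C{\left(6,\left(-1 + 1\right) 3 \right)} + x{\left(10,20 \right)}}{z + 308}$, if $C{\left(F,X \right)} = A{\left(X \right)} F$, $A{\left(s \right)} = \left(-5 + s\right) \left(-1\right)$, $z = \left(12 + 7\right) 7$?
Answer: $\frac{11}{147} \approx 0.07483$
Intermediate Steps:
$z = 133$ ($z = 19 \cdot 7 = 133$)
$A{\left(s \right)} = 5 - s$
$C{\left(F,X \right)} = F \left(5 - X\right)$ ($C{\left(F,X \right)} = \left(5 - X\right) F = F \left(5 - X\right)$)
$\frac{C{\left(6,\left(-1 + 1\right) 3 \right)} + x{\left(10,20 \right)}}{z + 308} = \frac{6 \left(5 - \left(-1 + 1\right) 3\right) + 3}{133 + 308} = \frac{6 \left(5 - 0 \cdot 3\right) + 3}{441} = \left(6 \left(5 - 0\right) + 3\right) \frac{1}{441} = \left(6 \left(5 + 0\right) + 3\right) \frac{1}{441} = \left(6 \cdot 5 + 3\right) \frac{1}{441} = \left(30 + 3\right) \frac{1}{441} = 33 \cdot \frac{1}{441} = \frac{11}{147}$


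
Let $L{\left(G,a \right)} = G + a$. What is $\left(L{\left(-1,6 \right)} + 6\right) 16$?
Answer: $176$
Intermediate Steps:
$\left(L{\left(-1,6 \right)} + 6\right) 16 = \left(\left(-1 + 6\right) + 6\right) 16 = \left(5 + 6\right) 16 = 11 \cdot 16 = 176$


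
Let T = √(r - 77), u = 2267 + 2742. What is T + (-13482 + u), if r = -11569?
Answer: -8473 + 3*I*√1294 ≈ -8473.0 + 107.92*I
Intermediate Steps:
u = 5009
T = 3*I*√1294 (T = √(-11569 - 77) = √(-11646) = 3*I*√1294 ≈ 107.92*I)
T + (-13482 + u) = 3*I*√1294 + (-13482 + 5009) = 3*I*√1294 - 8473 = -8473 + 3*I*√1294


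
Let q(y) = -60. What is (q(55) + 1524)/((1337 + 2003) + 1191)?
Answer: 1464/4531 ≈ 0.32311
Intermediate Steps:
(q(55) + 1524)/((1337 + 2003) + 1191) = (-60 + 1524)/((1337 + 2003) + 1191) = 1464/(3340 + 1191) = 1464/4531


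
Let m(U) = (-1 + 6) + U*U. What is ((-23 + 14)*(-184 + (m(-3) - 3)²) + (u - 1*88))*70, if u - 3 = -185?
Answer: 20790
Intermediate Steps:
u = -182 (u = 3 - 185 = -182)
m(U) = 5 + U²
((-23 + 14)*(-184 + (m(-3) - 3)²) + (u - 1*88))*70 = ((-23 + 14)*(-184 + ((5 + (-3)²) - 3)²) + (-182 - 1*88))*70 = (-9*(-184 + ((5 + 9) - 3)²) + (-182 - 88))*70 = (-9*(-184 + (14 - 3)²) - 270)*70 = (-9*(-184 + 11²) - 270)*70 = (-9*(-184 + 121) - 270)*70 = (-9*(-63) - 270)*70 = (567 - 270)*70 = 297*70 = 20790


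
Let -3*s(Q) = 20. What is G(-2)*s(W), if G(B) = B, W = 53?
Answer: 40/3 ≈ 13.333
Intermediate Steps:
s(Q) = -20/3 (s(Q) = -1/3*20 = -20/3)
G(-2)*s(W) = -2*(-20/3) = 40/3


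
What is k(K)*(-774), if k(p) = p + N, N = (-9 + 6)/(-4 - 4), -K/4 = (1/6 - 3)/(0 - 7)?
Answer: 26961/28 ≈ 962.89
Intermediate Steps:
K = -34/21 (K = -4*(1/6 - 3)/(0 - 7) = -4*(⅙ - 3)/(-7) = -(-34)*(-1)/(3*7) = -4*17/42 = -34/21 ≈ -1.6190)
N = 3/8 (N = -3/(-8) = -3*(-⅛) = 3/8 ≈ 0.37500)
k(p) = 3/8 + p (k(p) = p + 3/8 = 3/8 + p)
k(K)*(-774) = (3/8 - 34/21)*(-774) = -209/168*(-774) = 26961/28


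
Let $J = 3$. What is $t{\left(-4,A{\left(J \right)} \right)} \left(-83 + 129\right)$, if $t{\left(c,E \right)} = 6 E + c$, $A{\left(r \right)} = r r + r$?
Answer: $3128$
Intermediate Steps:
$A{\left(r \right)} = r + r^{2}$ ($A{\left(r \right)} = r^{2} + r = r + r^{2}$)
$t{\left(c,E \right)} = c + 6 E$
$t{\left(-4,A{\left(J \right)} \right)} \left(-83 + 129\right) = \left(-4 + 6 \cdot 3 \left(1 + 3\right)\right) \left(-83 + 129\right) = \left(-4 + 6 \cdot 3 \cdot 4\right) 46 = \left(-4 + 6 \cdot 12\right) 46 = \left(-4 + 72\right) 46 = 68 \cdot 46 = 3128$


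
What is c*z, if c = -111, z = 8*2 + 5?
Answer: -2331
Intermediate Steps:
z = 21 (z = 16 + 5 = 21)
c*z = -111*21 = -2331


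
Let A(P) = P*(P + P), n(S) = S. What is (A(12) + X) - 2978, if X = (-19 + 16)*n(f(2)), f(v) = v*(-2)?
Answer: -2678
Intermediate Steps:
f(v) = -2*v
A(P) = 2*P² (A(P) = P*(2*P) = 2*P²)
X = 12 (X = (-19 + 16)*(-2*2) = -3*(-4) = 12)
(A(12) + X) - 2978 = (2*12² + 12) - 2978 = (2*144 + 12) - 2978 = (288 + 12) - 2978 = 300 - 2978 = -2678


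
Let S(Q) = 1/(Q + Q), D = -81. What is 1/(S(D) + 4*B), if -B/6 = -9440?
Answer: 162/36702719 ≈ 4.4138e-6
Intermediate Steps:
B = 56640 (B = -6*(-9440) = 56640)
S(Q) = 1/(2*Q)
1/(S(D) + 4*B) = 1/((½)/(-81) + 4*56640) = 1/((½)*(-1/81) + 226560) = 1/(-1/162 + 226560) = 1/(36702719/162) = 162/36702719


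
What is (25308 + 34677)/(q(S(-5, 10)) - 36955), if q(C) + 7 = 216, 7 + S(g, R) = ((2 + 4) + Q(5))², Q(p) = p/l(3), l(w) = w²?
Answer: -59985/36746 ≈ -1.6324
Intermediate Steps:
Q(p) = p/9 (Q(p) = p/(3²) = p/9)
S(g, R) = 2914/81 (S(g, R) = -7 + ((2 + 4) + (⅑)*5)² = -7 + (6 + 5/9)² = -7 + (59/9)² = -7 + 3481/81 = 2914/81)
q(C) = 209 (q(C) = -7 + 216 = 209)
(25308 + 34677)/(q(S(-5, 10)) - 36955) = (25308 + 34677)/(209 - 36955) = 59985/(-36746) = 59985*(-1/36746) = -59985/36746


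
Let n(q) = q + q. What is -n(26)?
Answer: -52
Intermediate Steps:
n(q) = 2*q
-n(26) = -2*26 = -1*52 = -52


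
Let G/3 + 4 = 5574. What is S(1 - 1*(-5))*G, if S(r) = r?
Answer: 100260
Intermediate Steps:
G = 16710 (G = -12 + 3*5574 = -12 + 16722 = 16710)
S(1 - 1*(-5))*G = (1 - 1*(-5))*16710 = (1 + 5)*16710 = 6*16710 = 100260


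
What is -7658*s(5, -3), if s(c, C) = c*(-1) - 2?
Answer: 53606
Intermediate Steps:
s(c, C) = -2 - c (s(c, C) = -c - 2 = -2 - c)
-7658*s(5, -3) = -7658*(-2 - 1*5) = -7658*(-2 - 5) = -7658*(-7) = 53606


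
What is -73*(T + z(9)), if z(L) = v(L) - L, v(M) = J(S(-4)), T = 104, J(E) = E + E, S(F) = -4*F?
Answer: -9271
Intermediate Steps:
J(E) = 2*E
v(M) = 32 (v(M) = 2*(-4*(-4)) = 2*16 = 32)
z(L) = 32 - L
-73*(T + z(9)) = -73*(104 + (32 - 1*9)) = -73*(104 + (32 - 9)) = -73*(104 + 23) = -73*127 = -9271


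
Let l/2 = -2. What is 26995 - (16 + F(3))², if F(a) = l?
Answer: 26851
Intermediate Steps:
l = -4 (l = 2*(-2) = -4)
F(a) = -4
26995 - (16 + F(3))² = 26995 - (16 - 4)² = 26995 - 1*12² = 26995 - 1*144 = 26995 - 144 = 26851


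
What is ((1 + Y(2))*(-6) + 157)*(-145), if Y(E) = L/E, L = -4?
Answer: -23635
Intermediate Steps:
Y(E) = -4/E
((1 + Y(2))*(-6) + 157)*(-145) = ((1 - 4/2)*(-6) + 157)*(-145) = ((1 - 4*½)*(-6) + 157)*(-145) = ((1 - 2)*(-6) + 157)*(-145) = (-1*(-6) + 157)*(-145) = (6 + 157)*(-145) = 163*(-145) = -23635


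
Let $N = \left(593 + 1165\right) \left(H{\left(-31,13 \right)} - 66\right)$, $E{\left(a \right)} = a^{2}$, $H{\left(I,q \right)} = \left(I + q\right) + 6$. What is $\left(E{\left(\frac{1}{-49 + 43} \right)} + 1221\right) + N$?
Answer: $- \frac{4892507}{36} \approx -1.359 \cdot 10^{5}$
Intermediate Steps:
$H{\left(I,q \right)} = 6 + I + q$
$N = -137124$ ($N = \left(593 + 1165\right) \left(\left(6 - 31 + 13\right) - 66\right) = 1758 \left(-12 - 66\right) = 1758 \left(-78\right) = -137124$)
$\left(E{\left(\frac{1}{-49 + 43} \right)} + 1221\right) + N = \left(\left(\frac{1}{-49 + 43}\right)^{2} + 1221\right) - 137124 = \left(\left(\frac{1}{-6}\right)^{2} + 1221\right) - 137124 = \left(\left(- \frac{1}{6}\right)^{2} + 1221\right) - 137124 = \left(\frac{1}{36} + 1221\right) - 137124 = \frac{43957}{36} - 137124 = - \frac{4892507}{36}$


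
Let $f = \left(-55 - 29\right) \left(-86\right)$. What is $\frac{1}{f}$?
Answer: $\frac{1}{7224} \approx 0.00013843$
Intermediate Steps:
$f = 7224$ ($f = \left(-55 - 29\right) \left(-86\right) = \left(-84\right) \left(-86\right) = 7224$)
$\frac{1}{f} = \frac{1}{7224}$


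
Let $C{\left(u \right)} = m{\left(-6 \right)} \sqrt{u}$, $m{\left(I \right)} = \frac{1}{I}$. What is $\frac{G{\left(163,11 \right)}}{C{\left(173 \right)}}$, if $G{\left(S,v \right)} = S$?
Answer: $- \frac{978 \sqrt{173}}{173} \approx -74.356$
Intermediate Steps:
$C{\left(u \right)} = - \frac{\sqrt{u}}{6}$ ($C{\left(u \right)} = \frac{\sqrt{u}}{-6} = - \frac{\sqrt{u}}{6}$)
$\frac{G{\left(163,11 \right)}}{C{\left(173 \right)}} = \frac{163}{\left(- \frac{1}{6}\right) \sqrt{173}} = 163 \left(- \frac{6 \sqrt{173}}{173}\right) = - \frac{978 \sqrt{173}}{173}$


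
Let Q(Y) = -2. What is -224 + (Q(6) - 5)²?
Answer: -175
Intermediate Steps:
-224 + (Q(6) - 5)² = -224 + (-2 - 5)² = -224 + (-7)² = -224 + 49 = -175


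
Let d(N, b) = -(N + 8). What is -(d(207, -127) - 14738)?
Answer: 14953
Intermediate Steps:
d(N, b) = -8 - N (d(N, b) = -(8 + N) = -8 - N)
-(d(207, -127) - 14738) = -((-8 - 1*207) - 14738) = -((-8 - 207) - 14738) = -(-215 - 14738) = -1*(-14953) = 14953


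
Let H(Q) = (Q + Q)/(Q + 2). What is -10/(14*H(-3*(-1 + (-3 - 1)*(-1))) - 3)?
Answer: -10/33 ≈ -0.30303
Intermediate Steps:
H(Q) = 2*Q/(2 + Q) (H(Q) = (2*Q)/(2 + Q) = 2*Q/(2 + Q))
-10/(14*H(-3*(-1 + (-3 - 1)*(-1))) - 3) = -10/(14*(2*(-3*(-1 + (-3 - 1)*(-1)))/(2 - 3*(-1 + (-3 - 1)*(-1)))) - 3) = -10/(14*(2*(-3*(-1 - 4*(-1)))/(2 - 3*(-1 - 4*(-1)))) - 3) = -10/(14*(2*(-3*(-1 + 4))/(2 - 3*(-1 + 4))) - 3) = -10/(14*(2*(-3*3)/(2 - 3*3)) - 3) = -10/(14*(2*(-9)/(2 - 9)) - 3) = -10/(14*(2*(-9)/(-7)) - 3) = -10/(14*(2*(-9)*(-1/7)) - 3) = -10/(14*(18/7) - 3) = -10/(36 - 3) = -10/33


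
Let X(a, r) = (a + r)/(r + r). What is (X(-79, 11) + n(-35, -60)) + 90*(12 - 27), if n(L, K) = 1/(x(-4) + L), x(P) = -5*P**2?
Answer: -1711671/1265 ≈ -1353.1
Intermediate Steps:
X(a, r) = (a + r)/(2*r) (X(a, r) = (a + r)/((2*r)) = (a + r)*(1/(2*r)) = (a + r)/(2*r))
n(L, K) = 1/(-80 + L) (n(L, K) = 1/(-5*(-4)**2 + L) = 1/(-5*16 + L) = 1/(-80 + L))
(X(-79, 11) + n(-35, -60)) + 90*(12 - 27) = ((1/2)*(-79 + 11)/11 + 1/(-80 - 35)) + 90*(12 - 27) = ((1/2)*(1/11)*(-68) + 1/(-115)) + 90*(-15) = (-34/11 - 1/115) - 1350 = -3921/1265 - 1350 = -1711671/1265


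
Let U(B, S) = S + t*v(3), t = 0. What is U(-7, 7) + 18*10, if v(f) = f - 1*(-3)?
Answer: 187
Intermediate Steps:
v(f) = 3 + f (v(f) = f + 3 = 3 + f)
U(B, S) = S (U(B, S) = S + 0*(3 + 3) = S + 0*6 = S + 0 = S)
U(-7, 7) + 18*10 = 7 + 18*10 = 7 + 180 = 187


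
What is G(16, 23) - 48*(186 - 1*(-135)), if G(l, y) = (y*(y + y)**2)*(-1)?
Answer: -64076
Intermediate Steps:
G(l, y) = -4*y**3 (G(l, y) = (y*(2*y)**2)*(-1) = (y*(4*y**2))*(-1) = (4*y**3)*(-1) = -4*y**3)
G(16, 23) - 48*(186 - 1*(-135)) = -4*23**3 - 48*(186 - 1*(-135)) = -4*12167 - 48*(186 + 135) = -48668 - 48*321 = -48668 - 15408 = -64076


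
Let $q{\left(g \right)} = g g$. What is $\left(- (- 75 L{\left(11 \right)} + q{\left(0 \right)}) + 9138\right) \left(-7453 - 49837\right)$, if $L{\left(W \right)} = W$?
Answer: $-570780270$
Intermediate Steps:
$q{\left(g \right)} = g^{2}$
$\left(- (- 75 L{\left(11 \right)} + q{\left(0 \right)}) + 9138\right) \left(-7453 - 49837\right) = \left(- (\left(-75\right) 11 + 0^{2}) + 9138\right) \left(-7453 - 49837\right) = \left(- (-825 + 0) + 9138\right) \left(-57290\right) = \left(\left(-1\right) \left(-825\right) + 9138\right) \left(-57290\right) = \left(825 + 9138\right) \left(-57290\right) = 9963 \left(-57290\right) = -570780270$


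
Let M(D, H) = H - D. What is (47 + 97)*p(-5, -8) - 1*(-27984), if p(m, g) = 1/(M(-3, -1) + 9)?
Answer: 307968/11 ≈ 27997.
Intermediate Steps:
p(m, g) = 1/11 (p(m, g) = 1/((-1 - 1*(-3)) + 9) = 1/((-1 + 3) + 9) = 1/(2 + 9) = 1/11)
(47 + 97)*p(-5, -8) - 1*(-27984) = (47 + 97)*(1/11) - 1*(-27984) = 144*(1/11) + 27984 = 144/11 + 27984 = 307968/11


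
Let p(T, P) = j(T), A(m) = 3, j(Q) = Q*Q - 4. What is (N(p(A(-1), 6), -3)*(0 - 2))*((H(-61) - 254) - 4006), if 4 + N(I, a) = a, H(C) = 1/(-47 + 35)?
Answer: -357847/6 ≈ -59641.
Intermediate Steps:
H(C) = -1/12 (H(C) = 1/(-12) = -1/12)
j(Q) = -4 + Q² (j(Q) = Q² - 4 = -4 + Q²)
p(T, P) = -4 + T²
N(I, a) = -4 + a
(N(p(A(-1), 6), -3)*(0 - 2))*((H(-61) - 254) - 4006) = ((-4 - 3)*(0 - 2))*((-1/12 - 254) - 4006) = (-7*(-2))*(-3049/12 - 4006) = 14*(-51121/12) = -357847/6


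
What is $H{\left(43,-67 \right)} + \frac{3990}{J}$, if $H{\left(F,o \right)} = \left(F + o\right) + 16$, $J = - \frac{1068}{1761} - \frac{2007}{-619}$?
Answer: $\frac{288423302}{191549} \approx 1505.7$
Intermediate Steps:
$J = \frac{957745}{363353}$ ($J = \left(-1068\right) \frac{1}{1761} - - \frac{2007}{619} = - \frac{356}{587} + \frac{2007}{619} = \frac{957745}{363353} \approx 2.6359$)
$H{\left(F,o \right)} = 16 + F + o$
$H{\left(43,-67 \right)} + \frac{3990}{J} = \left(16 + 43 - 67\right) + \frac{3990}{\frac{957745}{363353}} = -8 + 3990 \cdot \frac{363353}{957745} = -8 + \frac{289955694}{191549} = \frac{288423302}{191549}$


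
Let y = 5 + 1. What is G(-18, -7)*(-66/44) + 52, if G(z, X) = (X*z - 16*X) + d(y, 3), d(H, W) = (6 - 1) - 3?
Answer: -308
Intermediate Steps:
y = 6
d(H, W) = 2 (d(H, W) = 5 - 3 = 2)
G(z, X) = 2 - 16*X + X*z (G(z, X) = (X*z - 16*X) + 2 = (-16*X + X*z) + 2 = 2 - 16*X + X*z)
G(-18, -7)*(-66/44) + 52 = (2 - 16*(-7) - 7*(-18))*(-66/44) + 52 = (2 + 112 + 126)*(-66*1/44) + 52 = 240*(-3/2) + 52 = -360 + 52 = -308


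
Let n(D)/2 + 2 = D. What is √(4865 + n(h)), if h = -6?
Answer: √4849 ≈ 69.635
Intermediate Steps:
n(D) = -4 + 2*D
√(4865 + n(h)) = √(4865 + (-4 + 2*(-6))) = √(4865 + (-4 - 12)) = √(4865 - 16) = √4849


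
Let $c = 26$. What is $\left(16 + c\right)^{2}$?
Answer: $1764$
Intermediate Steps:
$\left(16 + c\right)^{2} = \left(16 + 26\right)^{2} = 42^{2} = 1764$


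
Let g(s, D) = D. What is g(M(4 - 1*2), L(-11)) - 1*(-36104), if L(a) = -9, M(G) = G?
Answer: 36095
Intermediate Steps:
g(M(4 - 1*2), L(-11)) - 1*(-36104) = -9 - 1*(-36104) = -9 + 36104 = 36095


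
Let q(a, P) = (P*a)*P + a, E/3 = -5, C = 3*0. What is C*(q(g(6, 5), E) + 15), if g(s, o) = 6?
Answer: 0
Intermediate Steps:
C = 0
E = -15 (E = 3*(-5) = -15)
q(a, P) = a + a*P² (q(a, P) = a*P² + a = a + a*P²)
C*(q(g(6, 5), E) + 15) = 0*(6*(1 + (-15)²) + 15) = 0*(6*(1 + 225) + 15) = 0*(6*226 + 15) = 0*(1356 + 15) = 0*1371 = 0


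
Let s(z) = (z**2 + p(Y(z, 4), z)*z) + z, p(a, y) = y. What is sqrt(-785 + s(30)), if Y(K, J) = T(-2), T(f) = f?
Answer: sqrt(1045) ≈ 32.326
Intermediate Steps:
Y(K, J) = -2
s(z) = z + 2*z**2 (s(z) = (z**2 + z*z) + z = (z**2 + z**2) + z = 2*z**2 + z = z + 2*z**2)
sqrt(-785 + s(30)) = sqrt(-785 + 30*(1 + 2*30)) = sqrt(-785 + 30*(1 + 60)) = sqrt(-785 + 30*61) = sqrt(-785 + 1830) = sqrt(1045)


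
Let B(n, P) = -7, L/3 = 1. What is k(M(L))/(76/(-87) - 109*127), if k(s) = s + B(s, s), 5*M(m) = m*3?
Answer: 2262/6022085 ≈ 0.00037562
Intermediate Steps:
L = 3 (L = 3*1 = 3)
M(m) = 3*m/5 (M(m) = (m*3)/5 = (3*m)/5 = 3*m/5)
k(s) = -7 + s (k(s) = s - 7 = -7 + s)
k(M(L))/(76/(-87) - 109*127) = (-7 + (⅗)*3)/(76/(-87) - 109*127) = (-7 + 9/5)/(76*(-1/87) - 13843) = -26/(5*(-76/87 - 13843)) = -26/(5*(-1204417/87)) = -26/5*(-87/1204417) = 2262/6022085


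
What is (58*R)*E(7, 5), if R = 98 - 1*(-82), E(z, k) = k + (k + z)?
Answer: 177480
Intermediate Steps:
E(z, k) = z + 2*k
R = 180 (R = 98 + 82 = 180)
(58*R)*E(7, 5) = (58*180)*(7 + 2*5) = 10440*(7 + 10) = 10440*17 = 177480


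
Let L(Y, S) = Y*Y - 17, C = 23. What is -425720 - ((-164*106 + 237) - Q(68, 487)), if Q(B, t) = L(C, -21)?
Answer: -408061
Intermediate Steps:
L(Y, S) = -17 + Y² (L(Y, S) = Y² - 17 = -17 + Y²)
Q(B, t) = 512 (Q(B, t) = -17 + 23² = -17 + 529 = 512)
-425720 - ((-164*106 + 237) - Q(68, 487)) = -425720 - ((-164*106 + 237) - 1*512) = -425720 - ((-17384 + 237) - 512) = -425720 - (-17147 - 512) = -425720 - 1*(-17659) = -425720 + 17659 = -408061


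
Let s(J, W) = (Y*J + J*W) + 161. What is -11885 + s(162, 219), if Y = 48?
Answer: 31530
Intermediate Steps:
s(J, W) = 161 + 48*J + J*W (s(J, W) = (48*J + J*W) + 161 = 161 + 48*J + J*W)
-11885 + s(162, 219) = -11885 + (161 + 48*162 + 162*219) = -11885 + (161 + 7776 + 35478) = -11885 + 43415 = 31530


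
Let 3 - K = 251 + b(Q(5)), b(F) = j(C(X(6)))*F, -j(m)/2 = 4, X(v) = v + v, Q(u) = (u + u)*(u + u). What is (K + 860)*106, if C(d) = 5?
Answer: 149672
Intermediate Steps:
Q(u) = 4*u² (Q(u) = (2*u)*(2*u) = 4*u²)
X(v) = 2*v
j(m) = -8 (j(m) = -2*4 = -8)
b(F) = -8*F
K = 552 (K = 3 - (251 - 32*5²) = 3 - (251 - 32*25) = 3 - (251 - 8*100) = 3 - (251 - 800) = 3 - 1*(-549) = 3 + 549 = 552)
(K + 860)*106 = (552 + 860)*106 = 1412*106 = 149672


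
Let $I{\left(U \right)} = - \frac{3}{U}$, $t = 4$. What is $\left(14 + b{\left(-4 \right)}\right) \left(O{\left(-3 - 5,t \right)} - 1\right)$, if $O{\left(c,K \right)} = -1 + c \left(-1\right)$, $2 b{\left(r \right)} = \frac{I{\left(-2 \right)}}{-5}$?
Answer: $\frac{831}{10} \approx 83.1$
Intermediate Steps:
$b{\left(r \right)} = - \frac{3}{20}$ ($b{\left(r \right)} = \frac{- \frac{3}{-2} \frac{1}{-5}}{2} = \frac{\left(-3\right) \left(- \frac{1}{2}\right) \left(- \frac{1}{5}\right)}{2} = \frac{\frac{3}{2} \left(- \frac{1}{5}\right)}{2} = \frac{1}{2} \left(- \frac{3}{10}\right) = - \frac{3}{20}$)
$O{\left(c,K \right)} = -1 - c$
$\left(14 + b{\left(-4 \right)}\right) \left(O{\left(-3 - 5,t \right)} - 1\right) = \left(14 - \frac{3}{20}\right) \left(\left(-1 - \left(-3 - 5\right)\right) - 1\right) = \frac{277 \left(\left(-1 - -8\right) - 1\right)}{20} = \frac{277 \left(\left(-1 + 8\right) - 1\right)}{20} = \frac{277 \left(7 - 1\right)}{20} = \frac{277}{20} \cdot 6 = \frac{831}{10}$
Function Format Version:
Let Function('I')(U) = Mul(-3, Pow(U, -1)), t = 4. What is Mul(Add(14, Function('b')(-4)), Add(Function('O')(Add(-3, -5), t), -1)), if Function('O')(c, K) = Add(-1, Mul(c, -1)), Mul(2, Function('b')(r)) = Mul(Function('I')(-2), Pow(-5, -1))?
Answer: Rational(831, 10) ≈ 83.100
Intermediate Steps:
Function('b')(r) = Rational(-3, 20) (Function('b')(r) = Mul(Rational(1, 2), Mul(Mul(-3, Pow(-2, -1)), Pow(-5, -1))) = Mul(Rational(1, 2), Mul(Mul(-3, Rational(-1, 2)), Rational(-1, 5))) = Mul(Rational(1, 2), Mul(Rational(3, 2), Rational(-1, 5))) = Mul(Rational(1, 2), Rational(-3, 10)) = Rational(-3, 20))
Function('O')(c, K) = Add(-1, Mul(-1, c))
Mul(Add(14, Function('b')(-4)), Add(Function('O')(Add(-3, -5), t), -1)) = Mul(Add(14, Rational(-3, 20)), Add(Add(-1, Mul(-1, Add(-3, -5))), -1)) = Mul(Rational(277, 20), Add(Add(-1, Mul(-1, -8)), -1)) = Mul(Rational(277, 20), Add(Add(-1, 8), -1)) = Mul(Rational(277, 20), Add(7, -1)) = Mul(Rational(277, 20), 6) = Rational(831, 10)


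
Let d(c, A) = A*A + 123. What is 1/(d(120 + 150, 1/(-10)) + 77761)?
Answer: 100/7788401 ≈ 1.2840e-5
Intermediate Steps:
d(c, A) = 123 + A² (d(c, A) = A² + 123 = 123 + A²)
1/(d(120 + 150, 1/(-10)) + 77761) = 1/((123 + (1/(-10))²) + 77761) = 1/((123 + (-⅒)²) + 77761) = 1/((123 + 1/100) + 77761) = 1/(12301/100 + 77761) = 1/(7788401/100) = 100/7788401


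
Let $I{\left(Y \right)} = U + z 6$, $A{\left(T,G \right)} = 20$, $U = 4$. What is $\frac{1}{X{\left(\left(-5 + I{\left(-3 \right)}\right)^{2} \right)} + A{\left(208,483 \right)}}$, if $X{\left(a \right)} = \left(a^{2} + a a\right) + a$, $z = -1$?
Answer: $\frac{1}{4871} \approx 0.0002053$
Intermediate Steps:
$I{\left(Y \right)} = -2$ ($I{\left(Y \right)} = 4 - 6 = -2$)
$X{\left(a \right)} = a + 2 a^{2}$ ($X{\left(a \right)} = \left(a^{2} + a^{2}\right) + a = 2 a^{2} + a = a + 2 a^{2}$)
$\frac{1}{X{\left(\left(-5 + I{\left(-3 \right)}\right)^{2} \right)} + A{\left(208,483 \right)}} = \frac{1}{\left(-5 - 2\right)^{2} \left(1 + 2 \left(-5 - 2\right)^{2}\right) + 20} = \frac{1}{\left(-7\right)^{2} \left(1 + 2 \left(-7\right)^{2}\right) + 20} = \frac{1}{49 \left(1 + 2 \cdot 49\right) + 20} = \frac{1}{49 \left(1 + 98\right) + 20} = \frac{1}{49 \cdot 99 + 20} = \frac{1}{4851 + 20} = \frac{1}{4871}$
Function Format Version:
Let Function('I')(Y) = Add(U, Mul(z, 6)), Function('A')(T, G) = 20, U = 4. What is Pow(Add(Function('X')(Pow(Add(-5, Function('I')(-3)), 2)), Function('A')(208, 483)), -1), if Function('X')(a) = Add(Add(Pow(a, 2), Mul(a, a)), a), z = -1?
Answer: Rational(1, 4871) ≈ 0.00020530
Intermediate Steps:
Function('I')(Y) = -2 (Function('I')(Y) = Add(4, Mul(-1, 6)) = Add(4, -6) = -2)
Function('X')(a) = Add(a, Mul(2, Pow(a, 2))) (Function('X')(a) = Add(Add(Pow(a, 2), Pow(a, 2)), a) = Add(Mul(2, Pow(a, 2)), a) = Add(a, Mul(2, Pow(a, 2))))
Pow(Add(Function('X')(Pow(Add(-5, Function('I')(-3)), 2)), Function('A')(208, 483)), -1) = Pow(Add(Mul(Pow(Add(-5, -2), 2), Add(1, Mul(2, Pow(Add(-5, -2), 2)))), 20), -1) = Pow(Add(Mul(Pow(-7, 2), Add(1, Mul(2, Pow(-7, 2)))), 20), -1) = Pow(Add(Mul(49, Add(1, Mul(2, 49))), 20), -1) = Pow(Add(Mul(49, Add(1, 98)), 20), -1) = Pow(Add(Mul(49, 99), 20), -1) = Pow(Add(4851, 20), -1) = Pow(4871, -1) = Rational(1, 4871)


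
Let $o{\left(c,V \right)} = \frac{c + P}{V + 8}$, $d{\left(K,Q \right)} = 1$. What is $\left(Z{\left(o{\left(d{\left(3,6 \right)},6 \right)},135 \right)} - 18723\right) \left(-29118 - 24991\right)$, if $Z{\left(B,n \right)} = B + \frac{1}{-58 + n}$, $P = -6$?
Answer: $\frac{14183420005}{14} \approx 1.0131 \cdot 10^{9}$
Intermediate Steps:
$o{\left(c,V \right)} = \frac{-6 + c}{8 + V}$ ($o{\left(c,V \right)} = \frac{c - 6}{V + 8} = \frac{-6 + c}{8 + V}$)
$\left(Z{\left(o{\left(d{\left(3,6 \right)},6 \right)},135 \right)} - 18723\right) \left(-29118 - 24991\right) = \left(\frac{1 - 58 \frac{-6 + 1}{8 + 6} + \frac{-6 + 1}{8 + 6} \cdot 135}{-58 + 135} - 18723\right) \left(-29118 - 24991\right) = \left(\frac{1 - 58 \cdot \frac{1}{14} \left(-5\right) + \frac{1}{14} \left(-5\right) 135}{77} - 18723\right) \left(-54109\right) = \left(\frac{1 - - \frac{145}{7} - \frac{675}{14}}{77} - 18723\right) \left(-54109\right) = \left(\frac{1 + \frac{145}{7} - \frac{675}{14}}{77} - 18723\right) \left(-54109\right) = \left(\frac{1}{77} \left(- \frac{53}{2}\right) - 18723\right) \left(-54109\right) = \left(- \frac{53}{154} - 18723\right) \left(-54109\right) = \left(- \frac{2883395}{154}\right) \left(-54109\right) = \frac{14183420005}{14}$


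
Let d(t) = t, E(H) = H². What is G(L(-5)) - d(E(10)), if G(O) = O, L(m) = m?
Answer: -105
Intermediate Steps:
G(L(-5)) - d(E(10)) = -5 - 1*10² = -5 - 1*100 = -5 - 100 = -105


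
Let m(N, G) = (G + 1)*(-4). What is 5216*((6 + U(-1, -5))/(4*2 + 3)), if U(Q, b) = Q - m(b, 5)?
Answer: 151264/11 ≈ 13751.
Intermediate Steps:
m(N, G) = -4 - 4*G (m(N, G) = (1 + G)*(-4) = -4 - 4*G)
U(Q, b) = 24 + Q (U(Q, b) = Q - (-4 - 4*5) = Q - (-4 - 20) = Q - 1*(-24) = Q + 24 = 24 + Q)
5216*((6 + U(-1, -5))/(4*2 + 3)) = 5216*((6 + (24 - 1))/(4*2 + 3)) = 5216*((6 + 23)/(8 + 3)) = 5216*(29/11) = 151264/11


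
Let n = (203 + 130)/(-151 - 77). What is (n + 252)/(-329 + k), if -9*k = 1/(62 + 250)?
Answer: -13366782/17552827 ≈ -0.76152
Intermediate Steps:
k = -1/2808 (k = -1/(9*(62 + 250)) = -⅑/312 = -⅑*1/312 = -1/2808 ≈ -0.00035613)
n = -111/76 (n = 333/(-228) = 333*(-1/228) = -111/76 ≈ -1.4605)
(n + 252)/(-329 + k) = (-111/76 + 252)/(-329 - 1/2808) = 19041/(76*(-923833/2808)) = (19041/76)*(-2808/923833) = -13366782/17552827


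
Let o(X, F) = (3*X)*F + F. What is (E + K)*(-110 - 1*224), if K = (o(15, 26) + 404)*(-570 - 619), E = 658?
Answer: 635181828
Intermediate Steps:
o(X, F) = F + 3*F*X (o(X, F) = 3*F*X + F = F + 3*F*X)
K = -1902400 (K = (26*(1 + 3*15) + 404)*(-570 - 619) = (26*(1 + 45) + 404)*(-1189) = (26*46 + 404)*(-1189) = (1196 + 404)*(-1189) = 1600*(-1189) = -1902400)
(E + K)*(-110 - 1*224) = (658 - 1902400)*(-110 - 1*224) = -1901742*(-110 - 224) = -1901742*(-334) = 635181828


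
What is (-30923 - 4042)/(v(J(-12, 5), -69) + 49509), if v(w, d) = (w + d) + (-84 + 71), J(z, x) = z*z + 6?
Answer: -34965/49577 ≈ -0.70527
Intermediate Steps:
J(z, x) = 6 + z² (J(z, x) = z² + 6 = 6 + z²)
v(w, d) = -13 + d + w (v(w, d) = (d + w) - 13 = -13 + d + w)
(-30923 - 4042)/(v(J(-12, 5), -69) + 49509) = (-30923 - 4042)/((-13 - 69 + (6 + (-12)²)) + 49509) = -34965/((-13 - 69 + (6 + 144)) + 49509) = -34965/((-13 - 69 + 150) + 49509) = -34965/(68 + 49509) = -34965/49577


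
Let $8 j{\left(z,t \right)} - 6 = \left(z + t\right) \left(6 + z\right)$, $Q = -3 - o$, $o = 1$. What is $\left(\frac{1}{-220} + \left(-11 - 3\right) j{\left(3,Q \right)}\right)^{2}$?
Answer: $\frac{332929}{12100} \approx 27.515$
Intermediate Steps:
$Q = -4$ ($Q = -3 - 1 = -4$)
$j{\left(z,t \right)} = \frac{3}{4} + \frac{\left(6 + z\right) \left(t + z\right)}{8}$ ($j{\left(z,t \right)} = \frac{3}{4} + \frac{\left(z + t\right) \left(6 + z\right)}{8} = \frac{3}{4} + \frac{\left(t + z\right) \left(6 + z\right)}{8} = \frac{3}{4} + \frac{\left(6 + z\right) \left(t + z\right)}{8}$)
$\left(\frac{1}{-220} + \left(-11 - 3\right) j{\left(3,Q \right)}\right)^{2} = \left(\frac{1}{-220} + \left(-11 - 3\right) \left(\frac{3}{4} + \frac{3^{2}}{8} + \frac{3}{4} \left(-4\right) + \frac{3}{4} \cdot 3 + \frac{1}{8} \left(-4\right) 3\right)\right)^{2} = \left(- \frac{1}{220} - 14 \left(\frac{3}{4} + \frac{1}{8} \cdot 9 - 3 + \frac{9}{4} - \frac{3}{2}\right)\right)^{2} = \left(- \frac{1}{220} - 14 \left(\frac{3}{4} + \frac{9}{8} - 3 + \frac{9}{4} - \frac{3}{2}\right)\right)^{2} = \left(- \frac{1}{220} - - \frac{21}{4}\right)^{2} = \left(- \frac{1}{220} + \frac{21}{4}\right)^{2} = \left(\frac{577}{110}\right)^{2} = \frac{332929}{12100}$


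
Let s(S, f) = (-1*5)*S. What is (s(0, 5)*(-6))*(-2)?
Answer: 0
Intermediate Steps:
s(S, f) = -5*S
(s(0, 5)*(-6))*(-2) = (-5*0*(-6))*(-2) = (0*(-6))*(-2) = 0*(-2) = 0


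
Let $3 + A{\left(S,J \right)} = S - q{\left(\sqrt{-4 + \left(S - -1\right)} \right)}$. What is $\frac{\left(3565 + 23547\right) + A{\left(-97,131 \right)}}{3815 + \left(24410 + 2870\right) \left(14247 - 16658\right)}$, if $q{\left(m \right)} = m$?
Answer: $- \frac{9004}{21922755} + \frac{2 i}{13153653} \approx -0.00041071 + 1.5205 \cdot 10^{-7} i$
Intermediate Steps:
$A{\left(S,J \right)} = -3 + S - \sqrt{-3 + S}$ ($A{\left(S,J \right)} = -3 + \left(S - \sqrt{-4 + \left(S - -1\right)}\right) = -3 + \left(S - \sqrt{-4 + \left(S + 1\right)}\right) = -3 + \left(S - \sqrt{-4 + \left(1 + S\right)}\right) = -3 + \left(S - \sqrt{-3 + S}\right) = -3 + S - \sqrt{-3 + S}$)
$\frac{\left(3565 + 23547\right) + A{\left(-97,131 \right)}}{3815 + \left(24410 + 2870\right) \left(14247 - 16658\right)} = \frac{\left(3565 + 23547\right) - \left(100 + \sqrt{-3 - 97}\right)}{3815 + \left(24410 + 2870\right) \left(14247 - 16658\right)} = \frac{27112 - \left(100 + \sqrt{-100}\right)}{3815 + 27280 \left(-2411\right)} = \frac{27112 - \left(100 + 10 i\right)}{3815 - 65772080} = \frac{27112 - \left(100 + 10 i\right)}{-65768265} = \left(27112 - \left(100 + 10 i\right)\right) \left(- \frac{1}{65768265}\right) = \left(27012 - 10 i\right) \left(- \frac{1}{65768265}\right) = - \frac{9004}{21922755} + \frac{2 i}{13153653}$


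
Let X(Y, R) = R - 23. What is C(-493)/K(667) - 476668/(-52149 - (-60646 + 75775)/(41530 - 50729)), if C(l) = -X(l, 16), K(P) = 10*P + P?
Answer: 16087570639369/1759792370457 ≈ 9.1417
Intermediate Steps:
X(Y, R) = -23 + R
K(P) = 11*P
C(l) = 7 (C(l) = -(-23 + 16) = -1*(-7) = 7)
C(-493)/K(667) - 476668/(-52149 - (-60646 + 75775)/(41530 - 50729)) = 7/((11*667)) - 476668/(-52149 - (-60646 + 75775)/(41530 - 50729)) = 7/7337 - 476668/(-52149 - 15129/(-9199)) = 7*(1/7337) - 476668/(-52149 - 15129*(-1)/9199) = 7/7337 - 476668/(-52149 - 1*(-15129/9199)) = 7/7337 - 476668/(-52149 + 15129/9199) = 7/7337 - 476668/(-479703522/9199) = 7/7337 - 476668*(-9199/479703522) = 7/7337 + 2192434466/239851761 = 16087570639369/1759792370457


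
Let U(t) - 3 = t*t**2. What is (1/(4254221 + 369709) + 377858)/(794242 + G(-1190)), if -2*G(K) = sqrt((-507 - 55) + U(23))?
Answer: 22382110316533931/47046276591297930 + 56360933611*sqrt(2902)/94092553182595860 ≈ 0.47578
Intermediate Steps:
U(t) = 3 + t**3 (U(t) = 3 + t*t**2 = 3 + t**3)
G(K) = -sqrt(2902) (G(K) = -sqrt((-507 - 55) + (3 + 23**3))/2 = -sqrt(-562 + (3 + 12167))/2 = -sqrt(-562 + 12170)/2 = -sqrt(2902))
(1/(4254221 + 369709) + 377858)/(794242 + G(-1190)) = (1/(4254221 + 369709) + 377858)/(794242 - sqrt(2902)) = (1/4623930 + 377858)/(794242 - sqrt(2902)) = 1747188941941/(4623930*(794242 - sqrt(2902)))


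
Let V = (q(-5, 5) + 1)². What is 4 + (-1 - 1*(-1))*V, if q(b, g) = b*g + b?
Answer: 4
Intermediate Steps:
q(b, g) = b + b*g
V = 841 (V = (-5*(1 + 5) + 1)² = (-5*6 + 1)² = (-30 + 1)² = (-29)² = 841)
4 + (-1 - 1*(-1))*V = 4 + (-1 - 1*(-1))*841 = 4 + (-1 + 1)*841 = 4 + 0*841 = 4 + 0 = 4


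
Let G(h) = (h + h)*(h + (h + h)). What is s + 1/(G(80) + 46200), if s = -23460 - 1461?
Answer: -2108316599/84600 ≈ -24921.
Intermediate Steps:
G(h) = 6*h**2 (G(h) = (2*h)*(h + 2*h) = (2*h)*(3*h) = 6*h**2)
s = -24921
s + 1/(G(80) + 46200) = -24921 + 1/(6*80**2 + 46200) = -24921 + 1/(6*6400 + 46200) = -24921 + 1/(38400 + 46200) = -24921 + 1/84600 = -2108316599/84600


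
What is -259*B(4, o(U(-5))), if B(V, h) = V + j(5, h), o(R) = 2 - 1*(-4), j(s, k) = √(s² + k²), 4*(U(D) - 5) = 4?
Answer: -1036 - 259*√61 ≈ -3058.9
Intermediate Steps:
U(D) = 6 (U(D) = 5 + (¼)*4 = 5 + 1 = 6)
j(s, k) = √(k² + s²)
o(R) = 6 (o(R) = 2 + 4 = 6)
B(V, h) = V + √(25 + h²) (B(V, h) = V + √(h² + 5²) = V + √(h² + 25) = V + √(25 + h²))
-259*B(4, o(U(-5))) = -259*(4 + √(25 + 6²)) = -259*(4 + √(25 + 36)) = -259*(4 + √61) = -1036 - 259*√61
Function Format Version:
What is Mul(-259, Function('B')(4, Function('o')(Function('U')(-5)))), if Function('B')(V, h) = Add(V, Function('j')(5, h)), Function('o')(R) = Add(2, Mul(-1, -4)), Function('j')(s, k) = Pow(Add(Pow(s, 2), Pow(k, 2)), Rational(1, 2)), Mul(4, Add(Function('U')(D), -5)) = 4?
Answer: Add(-1036, Mul(-259, Pow(61, Rational(1, 2)))) ≈ -3058.9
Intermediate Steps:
Function('U')(D) = 6 (Function('U')(D) = Add(5, Mul(Rational(1, 4), 4)) = Add(5, 1) = 6)
Function('j')(s, k) = Pow(Add(Pow(k, 2), Pow(s, 2)), Rational(1, 2))
Function('o')(R) = 6 (Function('o')(R) = Add(2, 4) = 6)
Function('B')(V, h) = Add(V, Pow(Add(25, Pow(h, 2)), Rational(1, 2))) (Function('B')(V, h) = Add(V, Pow(Add(Pow(h, 2), Pow(5, 2)), Rational(1, 2))) = Add(V, Pow(Add(Pow(h, 2), 25), Rational(1, 2))) = Add(V, Pow(Add(25, Pow(h, 2)), Rational(1, 2))))
Mul(-259, Function('B')(4, Function('o')(Function('U')(-5)))) = Mul(-259, Add(4, Pow(Add(25, Pow(6, 2)), Rational(1, 2)))) = Mul(-259, Add(4, Pow(Add(25, 36), Rational(1, 2)))) = Mul(-259, Add(4, Pow(61, Rational(1, 2)))) = Add(-1036, Mul(-259, Pow(61, Rational(1, 2))))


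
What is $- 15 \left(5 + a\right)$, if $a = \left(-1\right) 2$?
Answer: $-45$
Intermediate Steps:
$a = -2$
$- 15 \left(5 + a\right) = - 15 \left(5 - 2\right) = \left(-15\right) 3 = -45$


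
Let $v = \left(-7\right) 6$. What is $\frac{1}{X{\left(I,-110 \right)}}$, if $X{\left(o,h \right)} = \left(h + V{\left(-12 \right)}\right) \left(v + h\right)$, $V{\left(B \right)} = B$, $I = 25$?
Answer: $\frac{1}{18544} \approx 5.3926 \cdot 10^{-5}$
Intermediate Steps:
$v = -42$
$X{\left(o,h \right)} = \left(-42 + h\right) \left(-12 + h\right)$ ($X{\left(o,h \right)} = \left(h - 12\right) \left(-42 + h\right) = \left(-12 + h\right) \left(-42 + h\right) = \left(-42 + h\right) \left(-12 + h\right)$)
$\frac{1}{X{\left(I,-110 \right)}} = \frac{1}{504 + \left(-110\right)^{2} - -5940} = \frac{1}{504 + 12100 + 5940} = \frac{1}{18544}$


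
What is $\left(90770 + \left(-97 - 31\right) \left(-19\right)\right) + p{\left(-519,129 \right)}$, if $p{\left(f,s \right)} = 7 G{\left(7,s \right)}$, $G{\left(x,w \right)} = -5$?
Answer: $93167$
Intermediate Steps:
$p{\left(f,s \right)} = -35$ ($p{\left(f,s \right)} = 7 \left(-5\right) = -35$)
$\left(90770 + \left(-97 - 31\right) \left(-19\right)\right) + p{\left(-519,129 \right)} = \left(90770 + \left(-97 - 31\right) \left(-19\right)\right) - 35 = \left(90770 - -2432\right) - 35 = \left(90770 + 2432\right) - 35 = 93202 - 35 = 93167$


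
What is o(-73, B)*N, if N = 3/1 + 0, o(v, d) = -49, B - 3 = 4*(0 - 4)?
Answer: -147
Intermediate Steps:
B = -13 (B = 3 + 4*(0 - 4) = 3 + 4*(-4) = 3 - 16 = -13)
N = 3 (N = 3*1 + 0 = 3 + 0 = 3)
o(-73, B)*N = -49*3 = -147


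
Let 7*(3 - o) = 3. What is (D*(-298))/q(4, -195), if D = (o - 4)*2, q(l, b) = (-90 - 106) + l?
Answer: -745/168 ≈ -4.4345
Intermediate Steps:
o = 18/7 (o = 3 - ⅐*3 = 3 - 3/7 = 18/7 ≈ 2.5714)
q(l, b) = -196 + l
D = -20/7 (D = (18/7 - 4)*2 = -10/7*2 = -20/7 ≈ -2.8571)
(D*(-298))/q(4, -195) = (-20/7*(-298))/(-196 + 4) = (5960/7)/(-192) = (5960/7)*(-1/192) = -745/168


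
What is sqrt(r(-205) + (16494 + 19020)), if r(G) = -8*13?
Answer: sqrt(35410) ≈ 188.18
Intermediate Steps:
r(G) = -104
sqrt(r(-205) + (16494 + 19020)) = sqrt(-104 + (16494 + 19020)) = sqrt(-104 + 35514) = sqrt(35410)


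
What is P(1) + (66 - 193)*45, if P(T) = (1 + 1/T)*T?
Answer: -5713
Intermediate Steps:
P(T) = T*(1 + 1/T)
P(1) + (66 - 193)*45 = (1 + 1) + (66 - 193)*45 = 2 - 127*45 = 2 - 5715 = -5713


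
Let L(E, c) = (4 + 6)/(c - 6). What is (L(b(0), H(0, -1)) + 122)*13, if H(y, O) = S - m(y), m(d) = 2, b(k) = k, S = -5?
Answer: 1576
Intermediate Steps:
H(y, O) = -7 (H(y, O) = -5 - 1*2 = -5 - 2 = -7)
L(E, c) = 10/(-6 + c)
(L(b(0), H(0, -1)) + 122)*13 = (10/(-6 - 7) + 122)*13 = (10/(-13) + 122)*13 = (10*(-1/13) + 122)*13 = (-10/13 + 122)*13 = (1576/13)*13 = 1576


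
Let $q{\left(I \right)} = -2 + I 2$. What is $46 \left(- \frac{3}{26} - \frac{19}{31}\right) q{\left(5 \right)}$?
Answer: $- \frac{108008}{403} \approx -268.01$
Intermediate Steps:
$q{\left(I \right)} = -2 + 2 I$
$46 \left(- \frac{3}{26} - \frac{19}{31}\right) q{\left(5 \right)} = 46 \left(- \frac{3}{26} - \frac{19}{31}\right) \left(-2 + 2 \cdot 5\right) = 46 \left(\left(-3\right) \frac{1}{26} - \frac{19}{31}\right) \left(-2 + 10\right) = 46 \left(- \frac{3}{26} - \frac{19}{31}\right) 8 = 46 \left(\left(- \frac{587}{806}\right) 8\right) = 46 \left(- \frac{2348}{403}\right) = - \frac{108008}{403}$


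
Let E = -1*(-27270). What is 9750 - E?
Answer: -17520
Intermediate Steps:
E = 27270
9750 - E = 9750 - 1*27270 = 9750 - 27270 = -17520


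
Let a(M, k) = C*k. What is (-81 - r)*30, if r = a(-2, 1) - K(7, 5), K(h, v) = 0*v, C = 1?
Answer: -2460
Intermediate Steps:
K(h, v) = 0
a(M, k) = k (a(M, k) = 1*k = k)
r = 1 (r = 1 - 1*0 = 1 + 0 = 1)
(-81 - r)*30 = (-81 - 1*1)*30 = (-81 - 1)*30 = -82*30 = -2460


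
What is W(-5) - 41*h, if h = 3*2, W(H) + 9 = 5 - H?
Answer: -245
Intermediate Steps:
W(H) = -4 - H (W(H) = -9 + (5 - H) = -4 - H)
h = 6
W(-5) - 41*h = (-4 - 1*(-5)) - 41*6 = (-4 + 5) - 246 = 1 - 246 = -245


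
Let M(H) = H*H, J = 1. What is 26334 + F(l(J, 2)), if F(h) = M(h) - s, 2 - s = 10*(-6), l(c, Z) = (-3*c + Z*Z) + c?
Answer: 26276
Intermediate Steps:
M(H) = H**2
l(c, Z) = Z**2 - 2*c (l(c, Z) = (-3*c + Z**2) + c = (Z**2 - 3*c) + c = Z**2 - 2*c)
s = 62 (s = 2 - 10*(-6) = 2 - 1*(-60) = 2 + 60 = 62)
F(h) = -62 + h**2 (F(h) = h**2 - 1*62 = h**2 - 62 = -62 + h**2)
26334 + F(l(J, 2)) = 26334 + (-62 + (2**2 - 2*1)**2) = 26334 + (-62 + (4 - 2)**2) = 26334 + (-62 + 2**2) = 26334 + (-62 + 4) = 26334 - 58 = 26276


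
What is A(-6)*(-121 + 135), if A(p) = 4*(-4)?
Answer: -224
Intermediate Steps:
A(p) = -16
A(-6)*(-121 + 135) = -16*(-121 + 135) = -16*14 = -224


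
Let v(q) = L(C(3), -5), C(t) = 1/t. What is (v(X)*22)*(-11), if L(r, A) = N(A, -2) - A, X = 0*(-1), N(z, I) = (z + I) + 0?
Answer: 484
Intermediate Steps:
N(z, I) = I + z (N(z, I) = (I + z) + 0 = I + z)
X = 0
L(r, A) = -2 (L(r, A) = (-2 + A) - A = -2)
v(q) = -2
(v(X)*22)*(-11) = -2*22*(-11) = -44*(-11) = 484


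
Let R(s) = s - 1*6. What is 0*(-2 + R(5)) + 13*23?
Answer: 299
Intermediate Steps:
R(s) = -6 + s (R(s) = s - 6 = -6 + s)
0*(-2 + R(5)) + 13*23 = 0*(-2 + (-6 + 5)) + 13*23 = 0*(-2 - 1) + 299 = 0*(-3) + 299 = 0 + 299 = 299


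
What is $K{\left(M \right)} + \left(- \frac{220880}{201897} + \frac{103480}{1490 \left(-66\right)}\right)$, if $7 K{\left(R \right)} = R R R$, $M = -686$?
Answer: $- \frac{15261005422768010}{330909183} \approx -4.6118 \cdot 10^{7}$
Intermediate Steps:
$K{\left(R \right)} = \frac{R^{3}}{7}$ ($K{\left(R \right)} = \frac{R R R}{7} = \frac{R^{2} R}{7} = \frac{R^{3}}{7}$)
$K{\left(M \right)} + \left(- \frac{220880}{201897} + \frac{103480}{1490 \left(-66\right)}\right) = \frac{\left(-686\right)^{3}}{7} + \left(- \frac{220880}{201897} + \frac{103480}{1490 \left(-66\right)}\right) = \frac{1}{7} \left(-322828856\right) + \left(\left(-220880\right) \frac{1}{201897} + \frac{103480}{-98340}\right) = -46118408 + \left(- \frac{220880}{201897} + 103480 \left(- \frac{1}{98340}\right)\right) = -46118408 - \frac{710227346}{330909183} = - \frac{15261005422768010}{330909183}$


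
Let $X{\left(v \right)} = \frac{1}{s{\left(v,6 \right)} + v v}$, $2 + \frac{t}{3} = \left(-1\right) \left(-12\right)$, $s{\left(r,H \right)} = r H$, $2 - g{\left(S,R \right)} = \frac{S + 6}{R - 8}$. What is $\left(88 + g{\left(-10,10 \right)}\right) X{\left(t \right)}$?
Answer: $\frac{23}{270} \approx 0.085185$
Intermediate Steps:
$g{\left(S,R \right)} = 2 - \frac{6 + S}{-8 + R}$ ($g{\left(S,R \right)} = 2 - \frac{S + 6}{R - 8} = 2 - \frac{6 + S}{-8 + R}$)
$s{\left(r,H \right)} = H r$
$t = 30$ ($t = -6 + 3 \left(\left(-1\right) \left(-12\right)\right) = -6 + 3 \cdot 12 = -6 + 36 = 30$)
$X{\left(v \right)} = \frac{1}{v^{2} + 6 v}$ ($X{\left(v \right)} = \frac{1}{6 v + v v} = \frac{1}{6 v + v^{2}} = \frac{1}{v^{2} + 6 v}$)
$\left(88 + g{\left(-10,10 \right)}\right) X{\left(t \right)} = \left(88 + \frac{-22 - -10 + 2 \cdot 10}{-8 + 10}\right) \frac{1}{30 \left(6 + 30\right)} = \left(88 + \frac{-22 + 10 + 20}{2}\right) \frac{1}{30 \cdot 36} = \left(88 + \frac{1}{2} \cdot 8\right) \frac{1}{30} \cdot \frac{1}{36} = \left(88 + 4\right) \frac{1}{1080} = 92 \cdot \frac{1}{1080} = \frac{23}{270}$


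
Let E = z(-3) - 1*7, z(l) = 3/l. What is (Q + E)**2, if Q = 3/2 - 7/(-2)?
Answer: 9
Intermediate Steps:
Q = 5 (Q = 3*(1/2) - 7*(-1/2) = 3/2 + 7/2 = 5)
E = -8 (E = 3/(-3) - 1*7 = 3*(-1/3) - 7 = -1 - 7 = -8)
(Q + E)**2 = (5 - 8)**2 = (-3)**2 = 9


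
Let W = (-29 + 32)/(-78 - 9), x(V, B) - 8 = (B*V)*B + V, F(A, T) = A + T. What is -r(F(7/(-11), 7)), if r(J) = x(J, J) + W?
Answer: -10500091/38599 ≈ -272.03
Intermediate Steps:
x(V, B) = 8 + V + V*B² (x(V, B) = 8 + ((B*V)*B + V) = 8 + (V*B² + V) = 8 + (V + V*B²) = 8 + V + V*B²)
W = -1/29 (W = 3/(-87) = 3*(-1/87) = -1/29 ≈ -0.034483)
r(J) = 231/29 + J + J³ (r(J) = (8 + J + J*J²) - 1/29 = (8 + J + J³) - 1/29 = 231/29 + J + J³)
-r(F(7/(-11), 7)) = -(231/29 + (7/(-11) + 7) + (7/(-11) + 7)³) = -(231/29 + (7*(-1/11) + 7) + (7*(-1/11) + 7)³) = -(231/29 + (-7/11 + 7) + (-7/11 + 7)³) = -(231/29 + 70/11 + (70/11)³) = -(231/29 + 70/11 + 343000/1331) = -1*10500091/38599 = -10500091/38599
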